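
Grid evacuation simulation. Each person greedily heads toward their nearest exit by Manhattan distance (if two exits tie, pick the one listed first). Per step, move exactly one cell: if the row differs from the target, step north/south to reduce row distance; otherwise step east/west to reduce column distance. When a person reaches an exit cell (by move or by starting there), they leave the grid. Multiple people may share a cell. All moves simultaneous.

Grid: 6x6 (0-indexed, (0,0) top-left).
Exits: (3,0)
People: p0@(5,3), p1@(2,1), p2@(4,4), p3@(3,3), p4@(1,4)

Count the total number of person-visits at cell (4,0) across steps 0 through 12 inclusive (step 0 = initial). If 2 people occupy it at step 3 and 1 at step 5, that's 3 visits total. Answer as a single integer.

Step 0: p0@(5,3) p1@(2,1) p2@(4,4) p3@(3,3) p4@(1,4) -> at (4,0): 0 [-], cum=0
Step 1: p0@(4,3) p1@(3,1) p2@(3,4) p3@(3,2) p4@(2,4) -> at (4,0): 0 [-], cum=0
Step 2: p0@(3,3) p1@ESC p2@(3,3) p3@(3,1) p4@(3,4) -> at (4,0): 0 [-], cum=0
Step 3: p0@(3,2) p1@ESC p2@(3,2) p3@ESC p4@(3,3) -> at (4,0): 0 [-], cum=0
Step 4: p0@(3,1) p1@ESC p2@(3,1) p3@ESC p4@(3,2) -> at (4,0): 0 [-], cum=0
Step 5: p0@ESC p1@ESC p2@ESC p3@ESC p4@(3,1) -> at (4,0): 0 [-], cum=0
Step 6: p0@ESC p1@ESC p2@ESC p3@ESC p4@ESC -> at (4,0): 0 [-], cum=0
Total visits = 0

Answer: 0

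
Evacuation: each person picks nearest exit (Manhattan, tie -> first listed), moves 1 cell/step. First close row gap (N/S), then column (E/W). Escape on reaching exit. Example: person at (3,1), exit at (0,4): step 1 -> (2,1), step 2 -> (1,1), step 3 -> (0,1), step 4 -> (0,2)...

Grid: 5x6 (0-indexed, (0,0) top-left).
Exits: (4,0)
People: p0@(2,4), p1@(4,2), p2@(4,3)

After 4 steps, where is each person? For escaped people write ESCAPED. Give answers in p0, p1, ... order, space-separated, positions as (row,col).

Step 1: p0:(2,4)->(3,4) | p1:(4,2)->(4,1) | p2:(4,3)->(4,2)
Step 2: p0:(3,4)->(4,4) | p1:(4,1)->(4,0)->EXIT | p2:(4,2)->(4,1)
Step 3: p0:(4,4)->(4,3) | p1:escaped | p2:(4,1)->(4,0)->EXIT
Step 4: p0:(4,3)->(4,2) | p1:escaped | p2:escaped

(4,2) ESCAPED ESCAPED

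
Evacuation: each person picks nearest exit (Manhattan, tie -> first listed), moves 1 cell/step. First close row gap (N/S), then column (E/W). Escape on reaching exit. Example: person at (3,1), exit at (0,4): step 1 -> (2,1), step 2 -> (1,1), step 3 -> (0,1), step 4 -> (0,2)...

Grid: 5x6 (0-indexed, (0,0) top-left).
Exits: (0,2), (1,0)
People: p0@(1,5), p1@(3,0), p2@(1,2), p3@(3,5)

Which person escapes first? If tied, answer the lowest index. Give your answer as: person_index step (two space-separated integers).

Step 1: p0:(1,5)->(0,5) | p1:(3,0)->(2,0) | p2:(1,2)->(0,2)->EXIT | p3:(3,5)->(2,5)
Step 2: p0:(0,5)->(0,4) | p1:(2,0)->(1,0)->EXIT | p2:escaped | p3:(2,5)->(1,5)
Step 3: p0:(0,4)->(0,3) | p1:escaped | p2:escaped | p3:(1,5)->(0,5)
Step 4: p0:(0,3)->(0,2)->EXIT | p1:escaped | p2:escaped | p3:(0,5)->(0,4)
Step 5: p0:escaped | p1:escaped | p2:escaped | p3:(0,4)->(0,3)
Step 6: p0:escaped | p1:escaped | p2:escaped | p3:(0,3)->(0,2)->EXIT
Exit steps: [4, 2, 1, 6]
First to escape: p2 at step 1

Answer: 2 1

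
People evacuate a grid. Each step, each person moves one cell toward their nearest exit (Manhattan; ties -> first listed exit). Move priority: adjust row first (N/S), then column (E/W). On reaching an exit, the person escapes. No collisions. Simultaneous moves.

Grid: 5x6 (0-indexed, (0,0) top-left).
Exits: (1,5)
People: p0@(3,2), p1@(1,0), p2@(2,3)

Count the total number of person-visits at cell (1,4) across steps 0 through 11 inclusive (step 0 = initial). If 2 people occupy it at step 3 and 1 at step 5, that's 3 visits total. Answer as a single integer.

Step 0: p0@(3,2) p1@(1,0) p2@(2,3) -> at (1,4): 0 [-], cum=0
Step 1: p0@(2,2) p1@(1,1) p2@(1,3) -> at (1,4): 0 [-], cum=0
Step 2: p0@(1,2) p1@(1,2) p2@(1,4) -> at (1,4): 1 [p2], cum=1
Step 3: p0@(1,3) p1@(1,3) p2@ESC -> at (1,4): 0 [-], cum=1
Step 4: p0@(1,4) p1@(1,4) p2@ESC -> at (1,4): 2 [p0,p1], cum=3
Step 5: p0@ESC p1@ESC p2@ESC -> at (1,4): 0 [-], cum=3
Total visits = 3

Answer: 3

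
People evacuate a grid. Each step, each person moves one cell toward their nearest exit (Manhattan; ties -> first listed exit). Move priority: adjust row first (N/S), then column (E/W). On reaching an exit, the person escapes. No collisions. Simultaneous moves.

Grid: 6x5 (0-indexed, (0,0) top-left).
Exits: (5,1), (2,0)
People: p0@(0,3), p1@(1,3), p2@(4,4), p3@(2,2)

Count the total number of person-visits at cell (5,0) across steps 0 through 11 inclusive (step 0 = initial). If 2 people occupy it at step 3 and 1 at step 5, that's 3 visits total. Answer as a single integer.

Answer: 0

Derivation:
Step 0: p0@(0,3) p1@(1,3) p2@(4,4) p3@(2,2) -> at (5,0): 0 [-], cum=0
Step 1: p0@(1,3) p1@(2,3) p2@(5,4) p3@(2,1) -> at (5,0): 0 [-], cum=0
Step 2: p0@(2,3) p1@(2,2) p2@(5,3) p3@ESC -> at (5,0): 0 [-], cum=0
Step 3: p0@(2,2) p1@(2,1) p2@(5,2) p3@ESC -> at (5,0): 0 [-], cum=0
Step 4: p0@(2,1) p1@ESC p2@ESC p3@ESC -> at (5,0): 0 [-], cum=0
Step 5: p0@ESC p1@ESC p2@ESC p3@ESC -> at (5,0): 0 [-], cum=0
Total visits = 0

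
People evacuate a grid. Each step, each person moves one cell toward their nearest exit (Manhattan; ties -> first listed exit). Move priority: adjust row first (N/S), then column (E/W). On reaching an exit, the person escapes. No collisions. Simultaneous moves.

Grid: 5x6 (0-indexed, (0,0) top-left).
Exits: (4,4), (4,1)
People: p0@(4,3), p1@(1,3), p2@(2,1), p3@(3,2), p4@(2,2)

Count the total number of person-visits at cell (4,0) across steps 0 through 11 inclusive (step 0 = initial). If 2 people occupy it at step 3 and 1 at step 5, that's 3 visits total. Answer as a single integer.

Answer: 0

Derivation:
Step 0: p0@(4,3) p1@(1,3) p2@(2,1) p3@(3,2) p4@(2,2) -> at (4,0): 0 [-], cum=0
Step 1: p0@ESC p1@(2,3) p2@(3,1) p3@(4,2) p4@(3,2) -> at (4,0): 0 [-], cum=0
Step 2: p0@ESC p1@(3,3) p2@ESC p3@ESC p4@(4,2) -> at (4,0): 0 [-], cum=0
Step 3: p0@ESC p1@(4,3) p2@ESC p3@ESC p4@ESC -> at (4,0): 0 [-], cum=0
Step 4: p0@ESC p1@ESC p2@ESC p3@ESC p4@ESC -> at (4,0): 0 [-], cum=0
Total visits = 0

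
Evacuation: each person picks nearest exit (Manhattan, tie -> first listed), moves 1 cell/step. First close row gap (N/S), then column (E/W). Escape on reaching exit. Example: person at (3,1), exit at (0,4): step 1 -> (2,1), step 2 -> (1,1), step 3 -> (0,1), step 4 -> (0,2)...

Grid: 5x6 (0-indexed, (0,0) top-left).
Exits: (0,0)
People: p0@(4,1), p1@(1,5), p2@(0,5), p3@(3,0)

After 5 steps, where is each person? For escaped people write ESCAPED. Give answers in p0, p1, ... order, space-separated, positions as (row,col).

Step 1: p0:(4,1)->(3,1) | p1:(1,5)->(0,5) | p2:(0,5)->(0,4) | p3:(3,0)->(2,0)
Step 2: p0:(3,1)->(2,1) | p1:(0,5)->(0,4) | p2:(0,4)->(0,3) | p3:(2,0)->(1,0)
Step 3: p0:(2,1)->(1,1) | p1:(0,4)->(0,3) | p2:(0,3)->(0,2) | p3:(1,0)->(0,0)->EXIT
Step 4: p0:(1,1)->(0,1) | p1:(0,3)->(0,2) | p2:(0,2)->(0,1) | p3:escaped
Step 5: p0:(0,1)->(0,0)->EXIT | p1:(0,2)->(0,1) | p2:(0,1)->(0,0)->EXIT | p3:escaped

ESCAPED (0,1) ESCAPED ESCAPED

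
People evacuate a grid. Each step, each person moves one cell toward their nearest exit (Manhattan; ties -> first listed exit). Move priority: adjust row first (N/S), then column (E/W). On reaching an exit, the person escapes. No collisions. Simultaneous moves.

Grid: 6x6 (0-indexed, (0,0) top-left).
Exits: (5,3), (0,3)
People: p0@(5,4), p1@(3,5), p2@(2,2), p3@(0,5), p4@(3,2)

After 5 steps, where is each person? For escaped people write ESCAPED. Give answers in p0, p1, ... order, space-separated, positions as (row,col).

Step 1: p0:(5,4)->(5,3)->EXIT | p1:(3,5)->(4,5) | p2:(2,2)->(1,2) | p3:(0,5)->(0,4) | p4:(3,2)->(4,2)
Step 2: p0:escaped | p1:(4,5)->(5,5) | p2:(1,2)->(0,2) | p3:(0,4)->(0,3)->EXIT | p4:(4,2)->(5,2)
Step 3: p0:escaped | p1:(5,5)->(5,4) | p2:(0,2)->(0,3)->EXIT | p3:escaped | p4:(5,2)->(5,3)->EXIT
Step 4: p0:escaped | p1:(5,4)->(5,3)->EXIT | p2:escaped | p3:escaped | p4:escaped

ESCAPED ESCAPED ESCAPED ESCAPED ESCAPED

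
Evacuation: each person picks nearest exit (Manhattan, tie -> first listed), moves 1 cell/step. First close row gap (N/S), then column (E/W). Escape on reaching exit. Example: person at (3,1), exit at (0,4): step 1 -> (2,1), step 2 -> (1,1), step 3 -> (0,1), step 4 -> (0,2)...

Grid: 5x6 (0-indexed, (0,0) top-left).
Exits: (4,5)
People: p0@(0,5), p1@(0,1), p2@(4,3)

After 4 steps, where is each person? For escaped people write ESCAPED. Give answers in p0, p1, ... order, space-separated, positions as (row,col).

Step 1: p0:(0,5)->(1,5) | p1:(0,1)->(1,1) | p2:(4,3)->(4,4)
Step 2: p0:(1,5)->(2,5) | p1:(1,1)->(2,1) | p2:(4,4)->(4,5)->EXIT
Step 3: p0:(2,5)->(3,5) | p1:(2,1)->(3,1) | p2:escaped
Step 4: p0:(3,5)->(4,5)->EXIT | p1:(3,1)->(4,1) | p2:escaped

ESCAPED (4,1) ESCAPED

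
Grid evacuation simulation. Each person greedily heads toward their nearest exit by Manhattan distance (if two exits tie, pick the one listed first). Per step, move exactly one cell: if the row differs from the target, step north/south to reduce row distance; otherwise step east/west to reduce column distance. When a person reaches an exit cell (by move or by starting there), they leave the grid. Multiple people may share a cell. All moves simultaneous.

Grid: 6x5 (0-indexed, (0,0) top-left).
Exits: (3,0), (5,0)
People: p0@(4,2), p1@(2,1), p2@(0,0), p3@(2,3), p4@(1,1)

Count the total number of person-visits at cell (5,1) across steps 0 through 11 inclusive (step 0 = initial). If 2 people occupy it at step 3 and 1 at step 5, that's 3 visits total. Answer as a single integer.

Step 0: p0@(4,2) p1@(2,1) p2@(0,0) p3@(2,3) p4@(1,1) -> at (5,1): 0 [-], cum=0
Step 1: p0@(3,2) p1@(3,1) p2@(1,0) p3@(3,3) p4@(2,1) -> at (5,1): 0 [-], cum=0
Step 2: p0@(3,1) p1@ESC p2@(2,0) p3@(3,2) p4@(3,1) -> at (5,1): 0 [-], cum=0
Step 3: p0@ESC p1@ESC p2@ESC p3@(3,1) p4@ESC -> at (5,1): 0 [-], cum=0
Step 4: p0@ESC p1@ESC p2@ESC p3@ESC p4@ESC -> at (5,1): 0 [-], cum=0
Total visits = 0

Answer: 0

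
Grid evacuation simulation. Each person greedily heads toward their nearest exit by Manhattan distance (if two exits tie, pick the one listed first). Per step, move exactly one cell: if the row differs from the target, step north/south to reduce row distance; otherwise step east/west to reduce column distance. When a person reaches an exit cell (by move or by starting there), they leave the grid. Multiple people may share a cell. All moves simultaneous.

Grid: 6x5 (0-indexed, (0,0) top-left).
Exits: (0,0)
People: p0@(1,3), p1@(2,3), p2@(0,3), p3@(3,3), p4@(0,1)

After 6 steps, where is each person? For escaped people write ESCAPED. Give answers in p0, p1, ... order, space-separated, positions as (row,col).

Step 1: p0:(1,3)->(0,3) | p1:(2,3)->(1,3) | p2:(0,3)->(0,2) | p3:(3,3)->(2,3) | p4:(0,1)->(0,0)->EXIT
Step 2: p0:(0,3)->(0,2) | p1:(1,3)->(0,3) | p2:(0,2)->(0,1) | p3:(2,3)->(1,3) | p4:escaped
Step 3: p0:(0,2)->(0,1) | p1:(0,3)->(0,2) | p2:(0,1)->(0,0)->EXIT | p3:(1,3)->(0,3) | p4:escaped
Step 4: p0:(0,1)->(0,0)->EXIT | p1:(0,2)->(0,1) | p2:escaped | p3:(0,3)->(0,2) | p4:escaped
Step 5: p0:escaped | p1:(0,1)->(0,0)->EXIT | p2:escaped | p3:(0,2)->(0,1) | p4:escaped
Step 6: p0:escaped | p1:escaped | p2:escaped | p3:(0,1)->(0,0)->EXIT | p4:escaped

ESCAPED ESCAPED ESCAPED ESCAPED ESCAPED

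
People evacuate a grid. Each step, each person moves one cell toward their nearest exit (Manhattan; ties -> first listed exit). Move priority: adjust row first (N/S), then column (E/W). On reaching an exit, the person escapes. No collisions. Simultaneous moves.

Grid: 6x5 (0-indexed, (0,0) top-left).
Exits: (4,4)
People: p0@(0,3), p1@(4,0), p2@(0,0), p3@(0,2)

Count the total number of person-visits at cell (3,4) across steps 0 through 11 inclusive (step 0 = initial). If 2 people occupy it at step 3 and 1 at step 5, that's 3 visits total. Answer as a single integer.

Step 0: p0@(0,3) p1@(4,0) p2@(0,0) p3@(0,2) -> at (3,4): 0 [-], cum=0
Step 1: p0@(1,3) p1@(4,1) p2@(1,0) p3@(1,2) -> at (3,4): 0 [-], cum=0
Step 2: p0@(2,3) p1@(4,2) p2@(2,0) p3@(2,2) -> at (3,4): 0 [-], cum=0
Step 3: p0@(3,3) p1@(4,3) p2@(3,0) p3@(3,2) -> at (3,4): 0 [-], cum=0
Step 4: p0@(4,3) p1@ESC p2@(4,0) p3@(4,2) -> at (3,4): 0 [-], cum=0
Step 5: p0@ESC p1@ESC p2@(4,1) p3@(4,3) -> at (3,4): 0 [-], cum=0
Step 6: p0@ESC p1@ESC p2@(4,2) p3@ESC -> at (3,4): 0 [-], cum=0
Step 7: p0@ESC p1@ESC p2@(4,3) p3@ESC -> at (3,4): 0 [-], cum=0
Step 8: p0@ESC p1@ESC p2@ESC p3@ESC -> at (3,4): 0 [-], cum=0
Total visits = 0

Answer: 0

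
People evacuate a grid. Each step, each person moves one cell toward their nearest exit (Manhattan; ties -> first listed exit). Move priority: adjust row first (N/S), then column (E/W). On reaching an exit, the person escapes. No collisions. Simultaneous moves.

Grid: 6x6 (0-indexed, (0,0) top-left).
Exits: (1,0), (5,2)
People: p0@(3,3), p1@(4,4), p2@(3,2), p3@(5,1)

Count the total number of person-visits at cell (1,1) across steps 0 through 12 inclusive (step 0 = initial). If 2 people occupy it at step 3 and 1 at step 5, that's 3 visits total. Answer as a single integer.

Answer: 0

Derivation:
Step 0: p0@(3,3) p1@(4,4) p2@(3,2) p3@(5,1) -> at (1,1): 0 [-], cum=0
Step 1: p0@(4,3) p1@(5,4) p2@(4,2) p3@ESC -> at (1,1): 0 [-], cum=0
Step 2: p0@(5,3) p1@(5,3) p2@ESC p3@ESC -> at (1,1): 0 [-], cum=0
Step 3: p0@ESC p1@ESC p2@ESC p3@ESC -> at (1,1): 0 [-], cum=0
Total visits = 0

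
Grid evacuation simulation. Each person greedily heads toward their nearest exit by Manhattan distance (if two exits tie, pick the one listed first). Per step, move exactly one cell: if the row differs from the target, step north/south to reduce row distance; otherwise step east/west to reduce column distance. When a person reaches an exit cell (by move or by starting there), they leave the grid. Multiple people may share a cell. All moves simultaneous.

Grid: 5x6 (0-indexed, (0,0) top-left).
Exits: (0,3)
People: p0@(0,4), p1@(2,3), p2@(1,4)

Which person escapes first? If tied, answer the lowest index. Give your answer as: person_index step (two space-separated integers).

Answer: 0 1

Derivation:
Step 1: p0:(0,4)->(0,3)->EXIT | p1:(2,3)->(1,3) | p2:(1,4)->(0,4)
Step 2: p0:escaped | p1:(1,3)->(0,3)->EXIT | p2:(0,4)->(0,3)->EXIT
Exit steps: [1, 2, 2]
First to escape: p0 at step 1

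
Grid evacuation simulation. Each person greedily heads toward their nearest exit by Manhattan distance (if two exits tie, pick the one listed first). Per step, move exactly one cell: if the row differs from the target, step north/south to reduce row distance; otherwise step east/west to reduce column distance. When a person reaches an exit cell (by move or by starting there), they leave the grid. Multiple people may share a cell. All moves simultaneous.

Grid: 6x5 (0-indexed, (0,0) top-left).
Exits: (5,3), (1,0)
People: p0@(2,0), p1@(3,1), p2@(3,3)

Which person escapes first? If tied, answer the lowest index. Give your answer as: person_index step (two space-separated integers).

Answer: 0 1

Derivation:
Step 1: p0:(2,0)->(1,0)->EXIT | p1:(3,1)->(2,1) | p2:(3,3)->(4,3)
Step 2: p0:escaped | p1:(2,1)->(1,1) | p2:(4,3)->(5,3)->EXIT
Step 3: p0:escaped | p1:(1,1)->(1,0)->EXIT | p2:escaped
Exit steps: [1, 3, 2]
First to escape: p0 at step 1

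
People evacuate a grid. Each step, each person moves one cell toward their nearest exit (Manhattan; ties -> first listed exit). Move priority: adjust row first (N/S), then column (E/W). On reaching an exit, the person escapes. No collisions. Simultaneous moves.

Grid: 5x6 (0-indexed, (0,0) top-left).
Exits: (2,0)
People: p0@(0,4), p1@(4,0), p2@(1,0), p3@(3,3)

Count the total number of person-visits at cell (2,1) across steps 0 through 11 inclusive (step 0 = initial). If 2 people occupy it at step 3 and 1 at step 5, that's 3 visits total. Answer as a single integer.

Step 0: p0@(0,4) p1@(4,0) p2@(1,0) p3@(3,3) -> at (2,1): 0 [-], cum=0
Step 1: p0@(1,4) p1@(3,0) p2@ESC p3@(2,3) -> at (2,1): 0 [-], cum=0
Step 2: p0@(2,4) p1@ESC p2@ESC p3@(2,2) -> at (2,1): 0 [-], cum=0
Step 3: p0@(2,3) p1@ESC p2@ESC p3@(2,1) -> at (2,1): 1 [p3], cum=1
Step 4: p0@(2,2) p1@ESC p2@ESC p3@ESC -> at (2,1): 0 [-], cum=1
Step 5: p0@(2,1) p1@ESC p2@ESC p3@ESC -> at (2,1): 1 [p0], cum=2
Step 6: p0@ESC p1@ESC p2@ESC p3@ESC -> at (2,1): 0 [-], cum=2
Total visits = 2

Answer: 2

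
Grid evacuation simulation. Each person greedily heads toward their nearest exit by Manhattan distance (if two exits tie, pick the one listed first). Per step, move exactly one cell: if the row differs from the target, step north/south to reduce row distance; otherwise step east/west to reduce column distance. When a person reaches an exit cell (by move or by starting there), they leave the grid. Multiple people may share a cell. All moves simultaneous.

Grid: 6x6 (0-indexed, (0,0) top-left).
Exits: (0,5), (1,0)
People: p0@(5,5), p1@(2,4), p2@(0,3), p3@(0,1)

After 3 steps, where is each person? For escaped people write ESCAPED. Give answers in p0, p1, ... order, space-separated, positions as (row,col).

Step 1: p0:(5,5)->(4,5) | p1:(2,4)->(1,4) | p2:(0,3)->(0,4) | p3:(0,1)->(1,1)
Step 2: p0:(4,5)->(3,5) | p1:(1,4)->(0,4) | p2:(0,4)->(0,5)->EXIT | p3:(1,1)->(1,0)->EXIT
Step 3: p0:(3,5)->(2,5) | p1:(0,4)->(0,5)->EXIT | p2:escaped | p3:escaped

(2,5) ESCAPED ESCAPED ESCAPED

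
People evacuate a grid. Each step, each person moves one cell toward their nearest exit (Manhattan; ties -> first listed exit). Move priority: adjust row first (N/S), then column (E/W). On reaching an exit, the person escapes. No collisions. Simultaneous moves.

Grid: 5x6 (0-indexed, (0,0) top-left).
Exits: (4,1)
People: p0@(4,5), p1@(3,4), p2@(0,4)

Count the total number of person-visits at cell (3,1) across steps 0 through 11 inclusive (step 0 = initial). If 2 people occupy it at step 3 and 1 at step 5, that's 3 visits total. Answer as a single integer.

Step 0: p0@(4,5) p1@(3,4) p2@(0,4) -> at (3,1): 0 [-], cum=0
Step 1: p0@(4,4) p1@(4,4) p2@(1,4) -> at (3,1): 0 [-], cum=0
Step 2: p0@(4,3) p1@(4,3) p2@(2,4) -> at (3,1): 0 [-], cum=0
Step 3: p0@(4,2) p1@(4,2) p2@(3,4) -> at (3,1): 0 [-], cum=0
Step 4: p0@ESC p1@ESC p2@(4,4) -> at (3,1): 0 [-], cum=0
Step 5: p0@ESC p1@ESC p2@(4,3) -> at (3,1): 0 [-], cum=0
Step 6: p0@ESC p1@ESC p2@(4,2) -> at (3,1): 0 [-], cum=0
Step 7: p0@ESC p1@ESC p2@ESC -> at (3,1): 0 [-], cum=0
Total visits = 0

Answer: 0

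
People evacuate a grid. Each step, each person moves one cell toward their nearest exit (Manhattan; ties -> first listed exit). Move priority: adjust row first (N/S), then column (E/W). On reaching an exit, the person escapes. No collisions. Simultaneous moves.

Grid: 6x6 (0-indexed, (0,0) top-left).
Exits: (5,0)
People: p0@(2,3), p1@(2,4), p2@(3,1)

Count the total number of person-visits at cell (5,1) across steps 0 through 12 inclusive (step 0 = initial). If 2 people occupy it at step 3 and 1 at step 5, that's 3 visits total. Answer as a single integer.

Answer: 3

Derivation:
Step 0: p0@(2,3) p1@(2,4) p2@(3,1) -> at (5,1): 0 [-], cum=0
Step 1: p0@(3,3) p1@(3,4) p2@(4,1) -> at (5,1): 0 [-], cum=0
Step 2: p0@(4,3) p1@(4,4) p2@(5,1) -> at (5,1): 1 [p2], cum=1
Step 3: p0@(5,3) p1@(5,4) p2@ESC -> at (5,1): 0 [-], cum=1
Step 4: p0@(5,2) p1@(5,3) p2@ESC -> at (5,1): 0 [-], cum=1
Step 5: p0@(5,1) p1@(5,2) p2@ESC -> at (5,1): 1 [p0], cum=2
Step 6: p0@ESC p1@(5,1) p2@ESC -> at (5,1): 1 [p1], cum=3
Step 7: p0@ESC p1@ESC p2@ESC -> at (5,1): 0 [-], cum=3
Total visits = 3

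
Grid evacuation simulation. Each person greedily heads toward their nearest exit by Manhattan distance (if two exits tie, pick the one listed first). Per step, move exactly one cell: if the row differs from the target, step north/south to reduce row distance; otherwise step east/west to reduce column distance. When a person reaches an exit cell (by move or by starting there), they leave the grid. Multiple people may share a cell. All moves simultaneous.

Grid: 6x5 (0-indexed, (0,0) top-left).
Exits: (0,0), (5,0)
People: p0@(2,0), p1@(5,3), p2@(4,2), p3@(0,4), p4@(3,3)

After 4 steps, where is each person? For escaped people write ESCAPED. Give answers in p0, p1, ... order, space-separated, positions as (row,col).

Step 1: p0:(2,0)->(1,0) | p1:(5,3)->(5,2) | p2:(4,2)->(5,2) | p3:(0,4)->(0,3) | p4:(3,3)->(4,3)
Step 2: p0:(1,0)->(0,0)->EXIT | p1:(5,2)->(5,1) | p2:(5,2)->(5,1) | p3:(0,3)->(0,2) | p4:(4,3)->(5,3)
Step 3: p0:escaped | p1:(5,1)->(5,0)->EXIT | p2:(5,1)->(5,0)->EXIT | p3:(0,2)->(0,1) | p4:(5,3)->(5,2)
Step 4: p0:escaped | p1:escaped | p2:escaped | p3:(0,1)->(0,0)->EXIT | p4:(5,2)->(5,1)

ESCAPED ESCAPED ESCAPED ESCAPED (5,1)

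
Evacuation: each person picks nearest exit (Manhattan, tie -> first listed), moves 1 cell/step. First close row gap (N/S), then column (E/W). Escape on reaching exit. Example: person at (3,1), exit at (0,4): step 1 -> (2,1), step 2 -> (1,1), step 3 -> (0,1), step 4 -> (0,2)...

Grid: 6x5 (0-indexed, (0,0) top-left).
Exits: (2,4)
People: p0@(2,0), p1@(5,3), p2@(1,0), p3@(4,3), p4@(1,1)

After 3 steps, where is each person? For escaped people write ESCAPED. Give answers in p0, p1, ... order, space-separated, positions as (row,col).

Step 1: p0:(2,0)->(2,1) | p1:(5,3)->(4,3) | p2:(1,0)->(2,0) | p3:(4,3)->(3,3) | p4:(1,1)->(2,1)
Step 2: p0:(2,1)->(2,2) | p1:(4,3)->(3,3) | p2:(2,0)->(2,1) | p3:(3,3)->(2,3) | p4:(2,1)->(2,2)
Step 3: p0:(2,2)->(2,3) | p1:(3,3)->(2,3) | p2:(2,1)->(2,2) | p3:(2,3)->(2,4)->EXIT | p4:(2,2)->(2,3)

(2,3) (2,3) (2,2) ESCAPED (2,3)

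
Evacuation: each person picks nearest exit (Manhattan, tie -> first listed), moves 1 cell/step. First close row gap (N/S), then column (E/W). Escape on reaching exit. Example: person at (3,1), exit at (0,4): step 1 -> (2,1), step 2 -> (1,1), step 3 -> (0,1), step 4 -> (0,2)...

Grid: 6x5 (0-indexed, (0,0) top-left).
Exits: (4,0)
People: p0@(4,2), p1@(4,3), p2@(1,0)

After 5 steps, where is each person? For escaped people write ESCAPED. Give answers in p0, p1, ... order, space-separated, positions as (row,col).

Step 1: p0:(4,2)->(4,1) | p1:(4,3)->(4,2) | p2:(1,0)->(2,0)
Step 2: p0:(4,1)->(4,0)->EXIT | p1:(4,2)->(4,1) | p2:(2,0)->(3,0)
Step 3: p0:escaped | p1:(4,1)->(4,0)->EXIT | p2:(3,0)->(4,0)->EXIT

ESCAPED ESCAPED ESCAPED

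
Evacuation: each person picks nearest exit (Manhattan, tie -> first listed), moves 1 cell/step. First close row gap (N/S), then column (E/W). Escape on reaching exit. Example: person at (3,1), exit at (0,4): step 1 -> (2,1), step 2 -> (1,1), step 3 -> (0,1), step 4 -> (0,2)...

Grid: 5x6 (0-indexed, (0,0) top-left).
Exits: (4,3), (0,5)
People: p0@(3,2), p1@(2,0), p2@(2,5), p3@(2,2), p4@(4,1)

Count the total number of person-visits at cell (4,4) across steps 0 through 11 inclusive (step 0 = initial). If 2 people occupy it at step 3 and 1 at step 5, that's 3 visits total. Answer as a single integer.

Step 0: p0@(3,2) p1@(2,0) p2@(2,5) p3@(2,2) p4@(4,1) -> at (4,4): 0 [-], cum=0
Step 1: p0@(4,2) p1@(3,0) p2@(1,5) p3@(3,2) p4@(4,2) -> at (4,4): 0 [-], cum=0
Step 2: p0@ESC p1@(4,0) p2@ESC p3@(4,2) p4@ESC -> at (4,4): 0 [-], cum=0
Step 3: p0@ESC p1@(4,1) p2@ESC p3@ESC p4@ESC -> at (4,4): 0 [-], cum=0
Step 4: p0@ESC p1@(4,2) p2@ESC p3@ESC p4@ESC -> at (4,4): 0 [-], cum=0
Step 5: p0@ESC p1@ESC p2@ESC p3@ESC p4@ESC -> at (4,4): 0 [-], cum=0
Total visits = 0

Answer: 0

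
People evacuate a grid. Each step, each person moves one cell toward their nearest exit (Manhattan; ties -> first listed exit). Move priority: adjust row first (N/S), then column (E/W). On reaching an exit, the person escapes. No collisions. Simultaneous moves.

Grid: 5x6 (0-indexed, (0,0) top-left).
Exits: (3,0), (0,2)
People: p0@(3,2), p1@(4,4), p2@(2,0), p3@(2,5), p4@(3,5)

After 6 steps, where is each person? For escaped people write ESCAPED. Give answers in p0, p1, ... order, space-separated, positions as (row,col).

Step 1: p0:(3,2)->(3,1) | p1:(4,4)->(3,4) | p2:(2,0)->(3,0)->EXIT | p3:(2,5)->(1,5) | p4:(3,5)->(3,4)
Step 2: p0:(3,1)->(3,0)->EXIT | p1:(3,4)->(3,3) | p2:escaped | p3:(1,5)->(0,5) | p4:(3,4)->(3,3)
Step 3: p0:escaped | p1:(3,3)->(3,2) | p2:escaped | p3:(0,5)->(0,4) | p4:(3,3)->(3,2)
Step 4: p0:escaped | p1:(3,2)->(3,1) | p2:escaped | p3:(0,4)->(0,3) | p4:(3,2)->(3,1)
Step 5: p0:escaped | p1:(3,1)->(3,0)->EXIT | p2:escaped | p3:(0,3)->(0,2)->EXIT | p4:(3,1)->(3,0)->EXIT

ESCAPED ESCAPED ESCAPED ESCAPED ESCAPED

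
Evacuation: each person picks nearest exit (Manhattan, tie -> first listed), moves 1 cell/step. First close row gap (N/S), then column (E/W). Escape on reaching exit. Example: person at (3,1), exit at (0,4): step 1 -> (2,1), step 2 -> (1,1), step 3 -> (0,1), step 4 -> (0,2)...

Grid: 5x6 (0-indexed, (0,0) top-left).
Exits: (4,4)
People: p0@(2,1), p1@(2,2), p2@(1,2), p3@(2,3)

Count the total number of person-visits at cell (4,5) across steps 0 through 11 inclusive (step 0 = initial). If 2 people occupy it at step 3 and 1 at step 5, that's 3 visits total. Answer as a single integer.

Step 0: p0@(2,1) p1@(2,2) p2@(1,2) p3@(2,3) -> at (4,5): 0 [-], cum=0
Step 1: p0@(3,1) p1@(3,2) p2@(2,2) p3@(3,3) -> at (4,5): 0 [-], cum=0
Step 2: p0@(4,1) p1@(4,2) p2@(3,2) p3@(4,3) -> at (4,5): 0 [-], cum=0
Step 3: p0@(4,2) p1@(4,3) p2@(4,2) p3@ESC -> at (4,5): 0 [-], cum=0
Step 4: p0@(4,3) p1@ESC p2@(4,3) p3@ESC -> at (4,5): 0 [-], cum=0
Step 5: p0@ESC p1@ESC p2@ESC p3@ESC -> at (4,5): 0 [-], cum=0
Total visits = 0

Answer: 0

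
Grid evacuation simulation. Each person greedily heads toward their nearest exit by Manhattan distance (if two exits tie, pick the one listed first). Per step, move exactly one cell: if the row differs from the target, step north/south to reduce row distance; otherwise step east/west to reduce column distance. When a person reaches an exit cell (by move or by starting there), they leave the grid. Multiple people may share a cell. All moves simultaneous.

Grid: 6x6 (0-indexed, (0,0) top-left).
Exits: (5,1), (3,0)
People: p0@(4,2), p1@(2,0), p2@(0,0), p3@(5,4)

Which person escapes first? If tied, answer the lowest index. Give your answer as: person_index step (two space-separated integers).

Step 1: p0:(4,2)->(5,2) | p1:(2,0)->(3,0)->EXIT | p2:(0,0)->(1,0) | p3:(5,4)->(5,3)
Step 2: p0:(5,2)->(5,1)->EXIT | p1:escaped | p2:(1,0)->(2,0) | p3:(5,3)->(5,2)
Step 3: p0:escaped | p1:escaped | p2:(2,0)->(3,0)->EXIT | p3:(5,2)->(5,1)->EXIT
Exit steps: [2, 1, 3, 3]
First to escape: p1 at step 1

Answer: 1 1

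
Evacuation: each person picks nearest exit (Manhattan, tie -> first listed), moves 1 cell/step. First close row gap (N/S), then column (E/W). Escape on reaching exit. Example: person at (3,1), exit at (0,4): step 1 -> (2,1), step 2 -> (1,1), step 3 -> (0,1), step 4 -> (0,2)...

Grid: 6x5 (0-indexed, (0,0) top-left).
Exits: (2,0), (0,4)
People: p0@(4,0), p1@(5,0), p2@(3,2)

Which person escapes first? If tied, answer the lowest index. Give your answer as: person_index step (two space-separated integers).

Answer: 0 2

Derivation:
Step 1: p0:(4,0)->(3,0) | p1:(5,0)->(4,0) | p2:(3,2)->(2,2)
Step 2: p0:(3,0)->(2,0)->EXIT | p1:(4,0)->(3,0) | p2:(2,2)->(2,1)
Step 3: p0:escaped | p1:(3,0)->(2,0)->EXIT | p2:(2,1)->(2,0)->EXIT
Exit steps: [2, 3, 3]
First to escape: p0 at step 2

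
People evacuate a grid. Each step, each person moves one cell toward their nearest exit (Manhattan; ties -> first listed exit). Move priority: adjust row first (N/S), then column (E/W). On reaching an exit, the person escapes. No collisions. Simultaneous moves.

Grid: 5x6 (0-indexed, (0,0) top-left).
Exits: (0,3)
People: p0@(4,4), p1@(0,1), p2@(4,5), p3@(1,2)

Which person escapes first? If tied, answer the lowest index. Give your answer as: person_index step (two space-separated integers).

Answer: 1 2

Derivation:
Step 1: p0:(4,4)->(3,4) | p1:(0,1)->(0,2) | p2:(4,5)->(3,5) | p3:(1,2)->(0,2)
Step 2: p0:(3,4)->(2,4) | p1:(0,2)->(0,3)->EXIT | p2:(3,5)->(2,5) | p3:(0,2)->(0,3)->EXIT
Step 3: p0:(2,4)->(1,4) | p1:escaped | p2:(2,5)->(1,5) | p3:escaped
Step 4: p0:(1,4)->(0,4) | p1:escaped | p2:(1,5)->(0,5) | p3:escaped
Step 5: p0:(0,4)->(0,3)->EXIT | p1:escaped | p2:(0,5)->(0,4) | p3:escaped
Step 6: p0:escaped | p1:escaped | p2:(0,4)->(0,3)->EXIT | p3:escaped
Exit steps: [5, 2, 6, 2]
First to escape: p1 at step 2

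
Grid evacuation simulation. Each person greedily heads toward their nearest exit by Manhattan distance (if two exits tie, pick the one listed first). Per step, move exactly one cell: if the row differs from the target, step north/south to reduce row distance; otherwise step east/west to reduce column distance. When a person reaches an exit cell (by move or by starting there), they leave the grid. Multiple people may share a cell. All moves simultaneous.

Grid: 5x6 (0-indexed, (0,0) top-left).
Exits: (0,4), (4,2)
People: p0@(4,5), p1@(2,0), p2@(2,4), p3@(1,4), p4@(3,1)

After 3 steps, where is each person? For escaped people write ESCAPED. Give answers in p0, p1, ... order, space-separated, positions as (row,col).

Step 1: p0:(4,5)->(4,4) | p1:(2,0)->(3,0) | p2:(2,4)->(1,4) | p3:(1,4)->(0,4)->EXIT | p4:(3,1)->(4,1)
Step 2: p0:(4,4)->(4,3) | p1:(3,0)->(4,0) | p2:(1,4)->(0,4)->EXIT | p3:escaped | p4:(4,1)->(4,2)->EXIT
Step 3: p0:(4,3)->(4,2)->EXIT | p1:(4,0)->(4,1) | p2:escaped | p3:escaped | p4:escaped

ESCAPED (4,1) ESCAPED ESCAPED ESCAPED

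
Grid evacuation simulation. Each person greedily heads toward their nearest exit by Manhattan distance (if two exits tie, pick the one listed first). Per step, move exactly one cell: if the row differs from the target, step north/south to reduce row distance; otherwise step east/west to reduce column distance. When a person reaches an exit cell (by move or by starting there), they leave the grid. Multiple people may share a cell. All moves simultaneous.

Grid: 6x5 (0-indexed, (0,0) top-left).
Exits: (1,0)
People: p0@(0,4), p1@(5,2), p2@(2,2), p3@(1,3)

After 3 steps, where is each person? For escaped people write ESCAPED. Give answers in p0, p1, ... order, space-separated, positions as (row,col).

Step 1: p0:(0,4)->(1,4) | p1:(5,2)->(4,2) | p2:(2,2)->(1,2) | p3:(1,3)->(1,2)
Step 2: p0:(1,4)->(1,3) | p1:(4,2)->(3,2) | p2:(1,2)->(1,1) | p3:(1,2)->(1,1)
Step 3: p0:(1,3)->(1,2) | p1:(3,2)->(2,2) | p2:(1,1)->(1,0)->EXIT | p3:(1,1)->(1,0)->EXIT

(1,2) (2,2) ESCAPED ESCAPED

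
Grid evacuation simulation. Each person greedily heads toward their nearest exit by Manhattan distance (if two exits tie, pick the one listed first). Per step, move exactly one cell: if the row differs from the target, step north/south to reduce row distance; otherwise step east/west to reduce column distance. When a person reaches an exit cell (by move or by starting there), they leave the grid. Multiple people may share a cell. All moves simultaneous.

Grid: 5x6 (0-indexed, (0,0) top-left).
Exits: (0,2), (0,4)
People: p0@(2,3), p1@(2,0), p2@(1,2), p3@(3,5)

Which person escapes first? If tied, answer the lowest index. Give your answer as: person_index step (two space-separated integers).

Answer: 2 1

Derivation:
Step 1: p0:(2,3)->(1,3) | p1:(2,0)->(1,0) | p2:(1,2)->(0,2)->EXIT | p3:(3,5)->(2,5)
Step 2: p0:(1,3)->(0,3) | p1:(1,0)->(0,0) | p2:escaped | p3:(2,5)->(1,5)
Step 3: p0:(0,3)->(0,2)->EXIT | p1:(0,0)->(0,1) | p2:escaped | p3:(1,5)->(0,5)
Step 4: p0:escaped | p1:(0,1)->(0,2)->EXIT | p2:escaped | p3:(0,5)->(0,4)->EXIT
Exit steps: [3, 4, 1, 4]
First to escape: p2 at step 1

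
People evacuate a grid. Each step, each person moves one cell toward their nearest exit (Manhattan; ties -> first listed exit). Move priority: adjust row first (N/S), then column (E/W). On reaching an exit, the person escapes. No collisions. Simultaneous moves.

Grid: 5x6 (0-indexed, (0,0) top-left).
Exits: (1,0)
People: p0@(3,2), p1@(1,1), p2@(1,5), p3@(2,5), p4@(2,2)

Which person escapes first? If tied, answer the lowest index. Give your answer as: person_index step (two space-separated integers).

Step 1: p0:(3,2)->(2,2) | p1:(1,1)->(1,0)->EXIT | p2:(1,5)->(1,4) | p3:(2,5)->(1,5) | p4:(2,2)->(1,2)
Step 2: p0:(2,2)->(1,2) | p1:escaped | p2:(1,4)->(1,3) | p3:(1,5)->(1,4) | p4:(1,2)->(1,1)
Step 3: p0:(1,2)->(1,1) | p1:escaped | p2:(1,3)->(1,2) | p3:(1,4)->(1,3) | p4:(1,1)->(1,0)->EXIT
Step 4: p0:(1,1)->(1,0)->EXIT | p1:escaped | p2:(1,2)->(1,1) | p3:(1,3)->(1,2) | p4:escaped
Step 5: p0:escaped | p1:escaped | p2:(1,1)->(1,0)->EXIT | p3:(1,2)->(1,1) | p4:escaped
Step 6: p0:escaped | p1:escaped | p2:escaped | p3:(1,1)->(1,0)->EXIT | p4:escaped
Exit steps: [4, 1, 5, 6, 3]
First to escape: p1 at step 1

Answer: 1 1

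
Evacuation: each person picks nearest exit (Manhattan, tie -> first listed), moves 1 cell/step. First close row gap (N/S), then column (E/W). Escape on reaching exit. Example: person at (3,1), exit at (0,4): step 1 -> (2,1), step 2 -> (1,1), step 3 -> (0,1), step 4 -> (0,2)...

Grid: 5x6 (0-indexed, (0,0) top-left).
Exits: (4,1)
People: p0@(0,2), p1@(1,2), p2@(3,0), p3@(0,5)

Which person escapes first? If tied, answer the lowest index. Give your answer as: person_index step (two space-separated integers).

Step 1: p0:(0,2)->(1,2) | p1:(1,2)->(2,2) | p2:(3,0)->(4,0) | p3:(0,5)->(1,5)
Step 2: p0:(1,2)->(2,2) | p1:(2,2)->(3,2) | p2:(4,0)->(4,1)->EXIT | p3:(1,5)->(2,5)
Step 3: p0:(2,2)->(3,2) | p1:(3,2)->(4,2) | p2:escaped | p3:(2,5)->(3,5)
Step 4: p0:(3,2)->(4,2) | p1:(4,2)->(4,1)->EXIT | p2:escaped | p3:(3,5)->(4,5)
Step 5: p0:(4,2)->(4,1)->EXIT | p1:escaped | p2:escaped | p3:(4,5)->(4,4)
Step 6: p0:escaped | p1:escaped | p2:escaped | p3:(4,4)->(4,3)
Step 7: p0:escaped | p1:escaped | p2:escaped | p3:(4,3)->(4,2)
Step 8: p0:escaped | p1:escaped | p2:escaped | p3:(4,2)->(4,1)->EXIT
Exit steps: [5, 4, 2, 8]
First to escape: p2 at step 2

Answer: 2 2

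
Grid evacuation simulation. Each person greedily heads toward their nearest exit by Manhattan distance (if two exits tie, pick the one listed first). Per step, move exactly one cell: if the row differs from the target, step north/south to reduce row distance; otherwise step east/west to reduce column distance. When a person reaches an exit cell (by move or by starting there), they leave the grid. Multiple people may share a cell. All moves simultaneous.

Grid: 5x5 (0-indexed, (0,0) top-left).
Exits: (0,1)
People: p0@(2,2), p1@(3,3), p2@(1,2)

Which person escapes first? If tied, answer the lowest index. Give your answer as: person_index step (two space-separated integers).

Answer: 2 2

Derivation:
Step 1: p0:(2,2)->(1,2) | p1:(3,3)->(2,3) | p2:(1,2)->(0,2)
Step 2: p0:(1,2)->(0,2) | p1:(2,3)->(1,3) | p2:(0,2)->(0,1)->EXIT
Step 3: p0:(0,2)->(0,1)->EXIT | p1:(1,3)->(0,3) | p2:escaped
Step 4: p0:escaped | p1:(0,3)->(0,2) | p2:escaped
Step 5: p0:escaped | p1:(0,2)->(0,1)->EXIT | p2:escaped
Exit steps: [3, 5, 2]
First to escape: p2 at step 2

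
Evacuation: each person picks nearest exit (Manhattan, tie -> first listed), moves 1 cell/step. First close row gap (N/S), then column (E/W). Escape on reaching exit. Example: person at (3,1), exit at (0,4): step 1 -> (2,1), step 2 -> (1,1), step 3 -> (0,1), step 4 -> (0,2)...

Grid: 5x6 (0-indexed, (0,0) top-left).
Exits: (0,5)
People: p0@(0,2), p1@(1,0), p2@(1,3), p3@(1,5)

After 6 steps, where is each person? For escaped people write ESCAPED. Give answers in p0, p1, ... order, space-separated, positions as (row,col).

Step 1: p0:(0,2)->(0,3) | p1:(1,0)->(0,0) | p2:(1,3)->(0,3) | p3:(1,5)->(0,5)->EXIT
Step 2: p0:(0,3)->(0,4) | p1:(0,0)->(0,1) | p2:(0,3)->(0,4) | p3:escaped
Step 3: p0:(0,4)->(0,5)->EXIT | p1:(0,1)->(0,2) | p2:(0,4)->(0,5)->EXIT | p3:escaped
Step 4: p0:escaped | p1:(0,2)->(0,3) | p2:escaped | p3:escaped
Step 5: p0:escaped | p1:(0,3)->(0,4) | p2:escaped | p3:escaped
Step 6: p0:escaped | p1:(0,4)->(0,5)->EXIT | p2:escaped | p3:escaped

ESCAPED ESCAPED ESCAPED ESCAPED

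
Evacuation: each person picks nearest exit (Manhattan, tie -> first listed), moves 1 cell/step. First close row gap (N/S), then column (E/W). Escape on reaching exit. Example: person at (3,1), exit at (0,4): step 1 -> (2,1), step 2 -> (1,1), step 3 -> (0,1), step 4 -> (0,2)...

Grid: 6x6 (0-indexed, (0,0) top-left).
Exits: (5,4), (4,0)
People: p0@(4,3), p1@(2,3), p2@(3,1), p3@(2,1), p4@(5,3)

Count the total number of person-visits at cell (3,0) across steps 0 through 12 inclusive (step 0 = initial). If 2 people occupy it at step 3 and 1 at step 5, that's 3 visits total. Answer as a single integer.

Step 0: p0@(4,3) p1@(2,3) p2@(3,1) p3@(2,1) p4@(5,3) -> at (3,0): 0 [-], cum=0
Step 1: p0@(5,3) p1@(3,3) p2@(4,1) p3@(3,1) p4@ESC -> at (3,0): 0 [-], cum=0
Step 2: p0@ESC p1@(4,3) p2@ESC p3@(4,1) p4@ESC -> at (3,0): 0 [-], cum=0
Step 3: p0@ESC p1@(5,3) p2@ESC p3@ESC p4@ESC -> at (3,0): 0 [-], cum=0
Step 4: p0@ESC p1@ESC p2@ESC p3@ESC p4@ESC -> at (3,0): 0 [-], cum=0
Total visits = 0

Answer: 0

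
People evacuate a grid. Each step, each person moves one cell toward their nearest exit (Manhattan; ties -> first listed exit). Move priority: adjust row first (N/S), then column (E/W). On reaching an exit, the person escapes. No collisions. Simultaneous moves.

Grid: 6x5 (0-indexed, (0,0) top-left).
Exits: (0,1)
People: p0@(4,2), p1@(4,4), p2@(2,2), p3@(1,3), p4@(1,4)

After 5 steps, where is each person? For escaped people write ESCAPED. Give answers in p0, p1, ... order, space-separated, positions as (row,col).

Step 1: p0:(4,2)->(3,2) | p1:(4,4)->(3,4) | p2:(2,2)->(1,2) | p3:(1,3)->(0,3) | p4:(1,4)->(0,4)
Step 2: p0:(3,2)->(2,2) | p1:(3,4)->(2,4) | p2:(1,2)->(0,2) | p3:(0,3)->(0,2) | p4:(0,4)->(0,3)
Step 3: p0:(2,2)->(1,2) | p1:(2,4)->(1,4) | p2:(0,2)->(0,1)->EXIT | p3:(0,2)->(0,1)->EXIT | p4:(0,3)->(0,2)
Step 4: p0:(1,2)->(0,2) | p1:(1,4)->(0,4) | p2:escaped | p3:escaped | p4:(0,2)->(0,1)->EXIT
Step 5: p0:(0,2)->(0,1)->EXIT | p1:(0,4)->(0,3) | p2:escaped | p3:escaped | p4:escaped

ESCAPED (0,3) ESCAPED ESCAPED ESCAPED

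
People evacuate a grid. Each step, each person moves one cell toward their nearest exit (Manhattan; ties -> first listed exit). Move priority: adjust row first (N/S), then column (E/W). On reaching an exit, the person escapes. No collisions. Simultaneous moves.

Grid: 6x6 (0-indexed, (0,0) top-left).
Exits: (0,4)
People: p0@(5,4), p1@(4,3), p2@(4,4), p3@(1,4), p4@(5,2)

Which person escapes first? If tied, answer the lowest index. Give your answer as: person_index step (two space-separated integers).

Step 1: p0:(5,4)->(4,4) | p1:(4,3)->(3,3) | p2:(4,4)->(3,4) | p3:(1,4)->(0,4)->EXIT | p4:(5,2)->(4,2)
Step 2: p0:(4,4)->(3,4) | p1:(3,3)->(2,3) | p2:(3,4)->(2,4) | p3:escaped | p4:(4,2)->(3,2)
Step 3: p0:(3,4)->(2,4) | p1:(2,3)->(1,3) | p2:(2,4)->(1,4) | p3:escaped | p4:(3,2)->(2,2)
Step 4: p0:(2,4)->(1,4) | p1:(1,3)->(0,3) | p2:(1,4)->(0,4)->EXIT | p3:escaped | p4:(2,2)->(1,2)
Step 5: p0:(1,4)->(0,4)->EXIT | p1:(0,3)->(0,4)->EXIT | p2:escaped | p3:escaped | p4:(1,2)->(0,2)
Step 6: p0:escaped | p1:escaped | p2:escaped | p3:escaped | p4:(0,2)->(0,3)
Step 7: p0:escaped | p1:escaped | p2:escaped | p3:escaped | p4:(0,3)->(0,4)->EXIT
Exit steps: [5, 5, 4, 1, 7]
First to escape: p3 at step 1

Answer: 3 1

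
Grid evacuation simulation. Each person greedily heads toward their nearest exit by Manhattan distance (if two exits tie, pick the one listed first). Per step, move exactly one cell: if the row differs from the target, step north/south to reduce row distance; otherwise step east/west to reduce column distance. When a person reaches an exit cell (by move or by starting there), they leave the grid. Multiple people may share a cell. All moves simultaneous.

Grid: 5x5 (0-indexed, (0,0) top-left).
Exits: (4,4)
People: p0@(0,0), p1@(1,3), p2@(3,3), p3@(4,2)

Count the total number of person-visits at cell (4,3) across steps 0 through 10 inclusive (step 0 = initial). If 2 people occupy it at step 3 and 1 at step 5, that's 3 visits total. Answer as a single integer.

Step 0: p0@(0,0) p1@(1,3) p2@(3,3) p3@(4,2) -> at (4,3): 0 [-], cum=0
Step 1: p0@(1,0) p1@(2,3) p2@(4,3) p3@(4,3) -> at (4,3): 2 [p2,p3], cum=2
Step 2: p0@(2,0) p1@(3,3) p2@ESC p3@ESC -> at (4,3): 0 [-], cum=2
Step 3: p0@(3,0) p1@(4,3) p2@ESC p3@ESC -> at (4,3): 1 [p1], cum=3
Step 4: p0@(4,0) p1@ESC p2@ESC p3@ESC -> at (4,3): 0 [-], cum=3
Step 5: p0@(4,1) p1@ESC p2@ESC p3@ESC -> at (4,3): 0 [-], cum=3
Step 6: p0@(4,2) p1@ESC p2@ESC p3@ESC -> at (4,3): 0 [-], cum=3
Step 7: p0@(4,3) p1@ESC p2@ESC p3@ESC -> at (4,3): 1 [p0], cum=4
Step 8: p0@ESC p1@ESC p2@ESC p3@ESC -> at (4,3): 0 [-], cum=4
Total visits = 4

Answer: 4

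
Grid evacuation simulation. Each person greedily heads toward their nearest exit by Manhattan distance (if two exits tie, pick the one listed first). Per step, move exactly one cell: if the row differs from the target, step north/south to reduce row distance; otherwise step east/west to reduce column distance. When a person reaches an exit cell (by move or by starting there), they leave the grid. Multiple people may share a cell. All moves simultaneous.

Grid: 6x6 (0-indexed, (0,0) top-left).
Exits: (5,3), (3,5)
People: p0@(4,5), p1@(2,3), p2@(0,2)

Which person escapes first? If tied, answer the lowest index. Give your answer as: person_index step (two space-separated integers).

Step 1: p0:(4,5)->(3,5)->EXIT | p1:(2,3)->(3,3) | p2:(0,2)->(1,2)
Step 2: p0:escaped | p1:(3,3)->(4,3) | p2:(1,2)->(2,2)
Step 3: p0:escaped | p1:(4,3)->(5,3)->EXIT | p2:(2,2)->(3,2)
Step 4: p0:escaped | p1:escaped | p2:(3,2)->(4,2)
Step 5: p0:escaped | p1:escaped | p2:(4,2)->(5,2)
Step 6: p0:escaped | p1:escaped | p2:(5,2)->(5,3)->EXIT
Exit steps: [1, 3, 6]
First to escape: p0 at step 1

Answer: 0 1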